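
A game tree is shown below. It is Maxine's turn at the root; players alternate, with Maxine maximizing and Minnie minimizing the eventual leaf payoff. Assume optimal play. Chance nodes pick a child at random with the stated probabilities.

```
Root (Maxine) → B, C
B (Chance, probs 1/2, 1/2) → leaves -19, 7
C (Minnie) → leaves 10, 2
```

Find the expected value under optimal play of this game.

B (Chance): 1/2·-19 + 1/2·7 = -6
C (Minnie): min(10, 2) = 2
Root (Maxine): max(-6, 2) = 2

2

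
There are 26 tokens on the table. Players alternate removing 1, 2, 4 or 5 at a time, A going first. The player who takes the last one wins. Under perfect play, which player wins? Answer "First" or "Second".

First

i:   0  1  2  3  4  5  6  7  8  9 10 11 12 13 14 15 16 17 18 19 20 21 22 23 24 25 26
     L  W  W  L  W  W  L  W  W  L  W  W  L  W  W  L  W  W  L  W  W  L  W  W  L  W  W
Position 26 is W, so the first player wins.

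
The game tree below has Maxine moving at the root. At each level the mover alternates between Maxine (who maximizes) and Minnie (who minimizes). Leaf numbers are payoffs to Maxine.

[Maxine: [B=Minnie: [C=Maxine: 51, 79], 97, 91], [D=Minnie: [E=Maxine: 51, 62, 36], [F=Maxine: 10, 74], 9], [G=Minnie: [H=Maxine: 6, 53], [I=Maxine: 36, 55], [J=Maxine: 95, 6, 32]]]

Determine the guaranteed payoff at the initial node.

79

C (Maxine): max(51, 79) = 79
B (Minnie): min(79, 97, 91) = 79
E (Maxine): max(51, 62, 36) = 62
F (Maxine): max(10, 74) = 74
D (Minnie): min(62, 74, 9) = 9
H (Maxine): max(6, 53) = 53
I (Maxine): max(36, 55) = 55
J (Maxine): max(95, 6, 32) = 95
G (Minnie): min(53, 55, 95) = 53
Root (Maxine): max(79, 9, 53) = 79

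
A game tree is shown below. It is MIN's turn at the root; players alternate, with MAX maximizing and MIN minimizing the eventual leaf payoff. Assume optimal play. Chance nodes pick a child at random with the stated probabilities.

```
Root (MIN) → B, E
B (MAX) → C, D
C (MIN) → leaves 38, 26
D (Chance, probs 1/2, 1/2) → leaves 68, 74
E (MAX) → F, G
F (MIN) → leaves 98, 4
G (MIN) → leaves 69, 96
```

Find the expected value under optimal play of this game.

69

C (MIN): min(38, 26) = 26
D (Chance): 1/2·68 + 1/2·74 = 71
B (MAX): max(26, 71) = 71
F (MIN): min(98, 4) = 4
G (MIN): min(69, 96) = 69
E (MAX): max(4, 69) = 69
Root (MIN): min(71, 69) = 69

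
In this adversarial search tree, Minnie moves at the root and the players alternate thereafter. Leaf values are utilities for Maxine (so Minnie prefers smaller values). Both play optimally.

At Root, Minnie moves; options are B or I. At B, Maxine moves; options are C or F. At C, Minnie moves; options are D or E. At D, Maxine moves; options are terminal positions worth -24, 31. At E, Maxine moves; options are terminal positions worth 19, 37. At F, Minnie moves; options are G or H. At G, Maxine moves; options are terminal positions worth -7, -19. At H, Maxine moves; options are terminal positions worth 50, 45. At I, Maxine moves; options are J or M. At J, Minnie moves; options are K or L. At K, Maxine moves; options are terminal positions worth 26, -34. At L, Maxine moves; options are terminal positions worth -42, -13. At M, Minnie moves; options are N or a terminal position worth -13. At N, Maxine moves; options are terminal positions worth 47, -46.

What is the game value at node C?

D: max(-24, 31) = 31
E: max(19, 37) = 37
C: min(31, 37) = 31

31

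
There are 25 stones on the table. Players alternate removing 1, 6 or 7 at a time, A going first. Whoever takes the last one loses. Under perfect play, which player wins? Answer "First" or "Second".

W/L table (W = player to move can force a win):
i:   0  1  2  3  4  5  6  7  8  9 10 11 12 13 14 15 16 17 18 19 20 21 22 23 24 25
     W  L  W  L  W  L  W  W  W  W  W  W  W  L  W  L  W  L  W  W  W  W  W  W  W  L
Position 25 is L, so the second player wins.

Second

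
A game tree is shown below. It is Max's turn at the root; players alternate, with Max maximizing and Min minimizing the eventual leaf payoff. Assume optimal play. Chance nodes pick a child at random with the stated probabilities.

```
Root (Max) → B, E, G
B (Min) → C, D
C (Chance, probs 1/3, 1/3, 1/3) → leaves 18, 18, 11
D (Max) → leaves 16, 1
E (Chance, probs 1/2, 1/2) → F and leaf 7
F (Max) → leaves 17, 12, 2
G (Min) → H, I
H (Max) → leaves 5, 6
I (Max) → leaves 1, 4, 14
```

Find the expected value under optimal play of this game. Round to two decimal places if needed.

15.67

C (Chance): 1/3·18 + 1/3·18 + 1/3·11 = 15.67
D (Max): max(16, 1) = 16
B (Min): min(15.67, 16) = 15.67
F (Max): max(17, 12, 2) = 17
E (Chance): 1/2·17 + 1/2·7 = 12
H (Max): max(5, 6) = 6
I (Max): max(1, 4, 14) = 14
G (Min): min(6, 14) = 6
Root (Max): max(15.67, 12, 6) = 15.67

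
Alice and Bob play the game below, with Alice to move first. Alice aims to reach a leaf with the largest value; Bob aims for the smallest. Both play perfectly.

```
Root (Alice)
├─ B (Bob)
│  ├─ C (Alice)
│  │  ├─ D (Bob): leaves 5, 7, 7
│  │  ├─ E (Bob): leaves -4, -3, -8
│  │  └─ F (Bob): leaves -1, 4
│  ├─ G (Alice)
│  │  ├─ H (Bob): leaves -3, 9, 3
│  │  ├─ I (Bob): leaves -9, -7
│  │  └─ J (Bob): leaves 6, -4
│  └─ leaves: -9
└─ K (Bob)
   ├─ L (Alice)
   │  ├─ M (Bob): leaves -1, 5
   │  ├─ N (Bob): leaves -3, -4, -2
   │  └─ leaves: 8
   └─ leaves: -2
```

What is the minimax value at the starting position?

-2

D (Bob): min(5, 7, 7) = 5
E (Bob): min(-4, -3, -8) = -8
F (Bob): min(-1, 4) = -1
C (Alice): max(5, -8, -1) = 5
H (Bob): min(-3, 9, 3) = -3
I (Bob): min(-9, -7) = -9
J (Bob): min(6, -4) = -4
G (Alice): max(-3, -9, -4) = -3
B (Bob): min(5, -3, -9) = -9
M (Bob): min(-1, 5) = -1
N (Bob): min(-3, -4, -2) = -4
L (Alice): max(-1, -4, 8) = 8
K (Bob): min(8, -2) = -2
Root (Alice): max(-9, -2) = -2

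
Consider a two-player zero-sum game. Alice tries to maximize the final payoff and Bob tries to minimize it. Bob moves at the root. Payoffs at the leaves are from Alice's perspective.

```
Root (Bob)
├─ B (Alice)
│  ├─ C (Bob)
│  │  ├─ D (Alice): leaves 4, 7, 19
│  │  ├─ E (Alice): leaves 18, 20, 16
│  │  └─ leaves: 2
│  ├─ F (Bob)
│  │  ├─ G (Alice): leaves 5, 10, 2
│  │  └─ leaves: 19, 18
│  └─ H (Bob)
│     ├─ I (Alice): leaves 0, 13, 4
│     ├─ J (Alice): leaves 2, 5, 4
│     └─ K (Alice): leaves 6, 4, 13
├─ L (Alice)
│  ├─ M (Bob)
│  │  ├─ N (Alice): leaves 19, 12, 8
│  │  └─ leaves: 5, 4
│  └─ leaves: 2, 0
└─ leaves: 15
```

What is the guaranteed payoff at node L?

N: max(19, 12, 8) = 19
M: min(19, 5, 4) = 4
L: max(4, 2, 0) = 4

4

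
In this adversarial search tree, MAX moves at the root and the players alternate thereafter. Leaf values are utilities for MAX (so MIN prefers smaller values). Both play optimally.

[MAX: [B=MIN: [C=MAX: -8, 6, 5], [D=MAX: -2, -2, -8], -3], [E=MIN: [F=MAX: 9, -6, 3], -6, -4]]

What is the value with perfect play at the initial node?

-3

C (MAX): max(-8, 6, 5) = 6
D (MAX): max(-2, -2, -8) = -2
B (MIN): min(6, -2, -3) = -3
F (MAX): max(9, -6, 3) = 9
E (MIN): min(9, -6, -4) = -6
Root (MAX): max(-3, -6) = -3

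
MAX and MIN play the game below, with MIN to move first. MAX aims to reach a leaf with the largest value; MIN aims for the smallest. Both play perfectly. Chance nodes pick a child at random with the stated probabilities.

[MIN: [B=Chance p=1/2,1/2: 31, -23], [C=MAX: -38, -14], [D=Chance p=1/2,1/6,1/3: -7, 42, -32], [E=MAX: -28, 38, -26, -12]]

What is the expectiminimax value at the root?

B (Chance): 1/2·31 + 1/2·-23 = 4
C (MAX): max(-38, -14) = -14
D (Chance): 1/2·-7 + 1/6·42 + 1/3·-32 = -7.17
E (MAX): max(-28, 38, -26, -12) = 38
Root (MIN): min(4, -14, -7.17, 38) = -14

-14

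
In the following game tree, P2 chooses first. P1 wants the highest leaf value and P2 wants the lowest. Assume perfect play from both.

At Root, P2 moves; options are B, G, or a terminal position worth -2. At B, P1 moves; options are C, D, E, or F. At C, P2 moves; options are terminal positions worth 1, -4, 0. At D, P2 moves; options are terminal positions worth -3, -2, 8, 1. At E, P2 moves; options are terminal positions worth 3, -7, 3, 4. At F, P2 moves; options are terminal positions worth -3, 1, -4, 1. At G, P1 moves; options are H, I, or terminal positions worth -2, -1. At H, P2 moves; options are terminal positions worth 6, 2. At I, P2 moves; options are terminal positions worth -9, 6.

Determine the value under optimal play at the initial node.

-3

C (P2): min(1, -4, 0) = -4
D (P2): min(-3, -2, 8, 1) = -3
E (P2): min(3, -7, 3, 4) = -7
F (P2): min(-3, 1, -4, 1) = -4
B (P1): max(-4, -3, -7, -4) = -3
H (P2): min(6, 2) = 2
I (P2): min(-9, 6) = -9
G (P1): max(2, -9, -2, -1) = 2
Root (P2): min(-3, 2, -2) = -3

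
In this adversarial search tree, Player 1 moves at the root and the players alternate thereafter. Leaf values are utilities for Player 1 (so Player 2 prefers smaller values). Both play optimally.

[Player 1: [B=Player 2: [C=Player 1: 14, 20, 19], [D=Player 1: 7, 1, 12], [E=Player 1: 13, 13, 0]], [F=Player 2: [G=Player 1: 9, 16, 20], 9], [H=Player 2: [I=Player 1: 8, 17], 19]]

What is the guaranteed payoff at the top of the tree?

C (Player 1): max(14, 20, 19) = 20
D (Player 1): max(7, 1, 12) = 12
E (Player 1): max(13, 13, 0) = 13
B (Player 2): min(20, 12, 13) = 12
G (Player 1): max(9, 16, 20) = 20
F (Player 2): min(20, 9) = 9
I (Player 1): max(8, 17) = 17
H (Player 2): min(17, 19) = 17
Root (Player 1): max(12, 9, 17) = 17

17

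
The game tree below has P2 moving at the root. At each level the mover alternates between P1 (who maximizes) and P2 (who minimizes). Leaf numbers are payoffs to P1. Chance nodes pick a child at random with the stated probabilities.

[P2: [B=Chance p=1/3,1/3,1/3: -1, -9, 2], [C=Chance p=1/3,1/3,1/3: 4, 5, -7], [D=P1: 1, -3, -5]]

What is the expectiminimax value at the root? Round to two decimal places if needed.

B (Chance): 1/3·-1 + 1/3·-9 + 1/3·2 = -2.67
C (Chance): 1/3·4 + 1/3·5 + 1/3·-7 = 0.67
D (P1): max(1, -3, -5) = 1
Root (P2): min(-2.67, 0.67, 1) = -2.67

-2.67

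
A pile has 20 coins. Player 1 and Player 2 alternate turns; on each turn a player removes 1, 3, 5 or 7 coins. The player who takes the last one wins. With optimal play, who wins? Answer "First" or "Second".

W/L table (W = player to move can force a win):
i:   0  1  2  3  4  5  6  7  8  9 10 11 12 13 14 15 16 17 18 19 20
     L  W  L  W  L  W  L  W  L  W  L  W  L  W  L  W  L  W  L  W  L
Position 20 is L, so the second player wins.

Second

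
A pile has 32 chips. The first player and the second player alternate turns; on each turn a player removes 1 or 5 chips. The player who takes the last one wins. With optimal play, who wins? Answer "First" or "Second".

Second

i:   0  1  2  3  4  5  6  7  8  9 10 11 12 13 14 15 16 17 18 19 20 21 22 23 24 25 26 27 28 29 30 31 32
     L  W  L  W  L  W  L  W  L  W  L  W  L  W  L  W  L  W  L  W  L  W  L  W  L  W  L  W  L  W  L  W  L
Position 32 is L, so the second player wins.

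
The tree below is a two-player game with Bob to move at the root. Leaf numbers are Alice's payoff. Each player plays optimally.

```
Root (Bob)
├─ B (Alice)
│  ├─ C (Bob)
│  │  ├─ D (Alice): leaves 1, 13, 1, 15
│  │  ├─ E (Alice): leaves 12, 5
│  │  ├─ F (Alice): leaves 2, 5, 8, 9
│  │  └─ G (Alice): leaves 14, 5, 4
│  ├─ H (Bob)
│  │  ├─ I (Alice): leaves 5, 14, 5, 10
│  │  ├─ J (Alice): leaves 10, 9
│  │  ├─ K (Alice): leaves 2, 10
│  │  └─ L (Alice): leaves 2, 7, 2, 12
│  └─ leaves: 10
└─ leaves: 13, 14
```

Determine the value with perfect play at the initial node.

D (Alice): max(1, 13, 1, 15) = 15
E (Alice): max(12, 5) = 12
F (Alice): max(2, 5, 8, 9) = 9
G (Alice): max(14, 5, 4) = 14
C (Bob): min(15, 12, 9, 14) = 9
I (Alice): max(5, 14, 5, 10) = 14
J (Alice): max(10, 9) = 10
K (Alice): max(2, 10) = 10
L (Alice): max(2, 7, 2, 12) = 12
H (Bob): min(14, 10, 10, 12) = 10
B (Alice): max(9, 10, 10) = 10
Root (Bob): min(10, 13, 14) = 10

10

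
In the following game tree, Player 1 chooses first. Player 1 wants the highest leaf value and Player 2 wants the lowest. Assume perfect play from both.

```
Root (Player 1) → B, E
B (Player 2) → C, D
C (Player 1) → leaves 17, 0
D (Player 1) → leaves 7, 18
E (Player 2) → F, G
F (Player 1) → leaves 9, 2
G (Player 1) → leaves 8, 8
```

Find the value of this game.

17

C (Player 1): max(17, 0) = 17
D (Player 1): max(7, 18) = 18
B (Player 2): min(17, 18) = 17
F (Player 1): max(9, 2) = 9
G (Player 1): max(8, 8) = 8
E (Player 2): min(9, 8) = 8
Root (Player 1): max(17, 8) = 17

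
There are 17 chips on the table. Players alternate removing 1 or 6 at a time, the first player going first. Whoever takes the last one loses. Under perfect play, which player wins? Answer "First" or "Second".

Second

Compute winning (W) and losing (L) positions by backward induction:
i:   0  1  2  3  4  5  6  7  8  9 10 11 12 13 14 15 16 17
     W  L  W  L  W  L  W  W  L  W  L  W  L  W  W  L  W  L
Position 17 is L, so the second player wins.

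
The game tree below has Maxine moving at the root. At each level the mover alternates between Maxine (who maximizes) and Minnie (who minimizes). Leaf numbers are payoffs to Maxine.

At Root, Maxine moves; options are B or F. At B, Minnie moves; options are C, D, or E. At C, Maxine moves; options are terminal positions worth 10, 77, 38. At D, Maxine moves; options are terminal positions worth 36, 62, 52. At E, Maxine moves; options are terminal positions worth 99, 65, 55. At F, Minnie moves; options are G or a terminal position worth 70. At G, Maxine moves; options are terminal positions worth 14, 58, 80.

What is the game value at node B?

C: max(10, 77, 38) = 77
D: max(36, 62, 52) = 62
E: max(99, 65, 55) = 99
B: min(77, 62, 99) = 62

62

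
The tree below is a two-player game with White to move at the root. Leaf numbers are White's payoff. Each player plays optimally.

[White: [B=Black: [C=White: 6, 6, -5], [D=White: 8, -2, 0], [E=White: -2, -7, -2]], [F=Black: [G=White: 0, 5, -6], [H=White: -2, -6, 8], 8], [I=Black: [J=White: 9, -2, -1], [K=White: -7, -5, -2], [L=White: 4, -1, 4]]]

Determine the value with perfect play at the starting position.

5

C (White): max(6, 6, -5) = 6
D (White): max(8, -2, 0) = 8
E (White): max(-2, -7, -2) = -2
B (Black): min(6, 8, -2) = -2
G (White): max(0, 5, -6) = 5
H (White): max(-2, -6, 8) = 8
F (Black): min(5, 8, 8) = 5
J (White): max(9, -2, -1) = 9
K (White): max(-7, -5, -2) = -2
L (White): max(4, -1, 4) = 4
I (Black): min(9, -2, 4) = -2
Root (White): max(-2, 5, -2) = 5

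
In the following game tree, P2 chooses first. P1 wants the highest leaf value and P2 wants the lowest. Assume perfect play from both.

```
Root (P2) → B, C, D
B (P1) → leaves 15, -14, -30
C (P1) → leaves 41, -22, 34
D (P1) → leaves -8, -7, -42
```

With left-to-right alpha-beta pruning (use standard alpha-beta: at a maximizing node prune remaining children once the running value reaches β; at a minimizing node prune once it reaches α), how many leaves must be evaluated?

B [α=-∞,β=+∞]: v=15
C [α=-∞,β=15]: v=41 after child 1 ≥ β → β-cutoff, skip 2
D [α=-∞,β=15]: v=-7
Root [α=-∞,β=+∞]: v=-7
Leaves evaluated: 7 of 9.

7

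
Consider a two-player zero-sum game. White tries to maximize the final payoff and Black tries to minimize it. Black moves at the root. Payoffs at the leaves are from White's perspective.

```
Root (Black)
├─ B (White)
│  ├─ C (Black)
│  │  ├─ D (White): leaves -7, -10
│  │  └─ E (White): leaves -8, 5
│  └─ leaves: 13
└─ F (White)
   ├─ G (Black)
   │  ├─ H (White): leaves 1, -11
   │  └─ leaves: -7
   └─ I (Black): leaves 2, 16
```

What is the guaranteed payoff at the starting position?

D (White): max(-7, -10) = -7
E (White): max(-8, 5) = 5
C (Black): min(-7, 5) = -7
B (White): max(-7, 13) = 13
H (White): max(1, -11) = 1
G (Black): min(1, -7) = -7
I (Black): min(2, 16) = 2
F (White): max(-7, 2) = 2
Root (Black): min(13, 2) = 2

2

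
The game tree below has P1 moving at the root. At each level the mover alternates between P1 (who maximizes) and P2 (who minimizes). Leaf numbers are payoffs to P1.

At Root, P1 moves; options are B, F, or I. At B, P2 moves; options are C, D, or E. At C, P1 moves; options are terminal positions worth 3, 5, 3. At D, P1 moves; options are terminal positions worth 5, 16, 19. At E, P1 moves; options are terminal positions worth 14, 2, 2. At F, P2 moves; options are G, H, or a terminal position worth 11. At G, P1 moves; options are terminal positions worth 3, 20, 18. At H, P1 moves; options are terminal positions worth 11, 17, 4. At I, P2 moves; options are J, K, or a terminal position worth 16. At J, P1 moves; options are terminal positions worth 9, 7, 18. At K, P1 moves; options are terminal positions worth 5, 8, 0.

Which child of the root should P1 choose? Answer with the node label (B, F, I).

F

C (P1): max(3, 5, 3) = 5
D (P1): max(5, 16, 19) = 19
E (P1): max(14, 2, 2) = 14
B (P2): min(5, 19, 14) = 5
G (P1): max(3, 20, 18) = 20
H (P1): max(11, 17, 4) = 17
F (P2): min(20, 17, 11) = 11
J (P1): max(9, 7, 18) = 18
K (P1): max(5, 8, 0) = 8
I (P2): min(18, 8, 16) = 8
Root (P1): max(5, 11, 8) = 11
P1 picks the child with the highest value: F (value 11).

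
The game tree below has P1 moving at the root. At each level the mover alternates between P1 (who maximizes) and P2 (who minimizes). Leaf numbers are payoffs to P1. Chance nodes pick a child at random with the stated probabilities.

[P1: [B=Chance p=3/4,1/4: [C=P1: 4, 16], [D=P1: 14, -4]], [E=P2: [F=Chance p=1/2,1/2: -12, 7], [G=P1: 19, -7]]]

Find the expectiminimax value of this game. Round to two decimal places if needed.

C (P1): max(4, 16) = 16
D (P1): max(14, -4) = 14
B (Chance): 3/4·16 + 1/4·14 = 15.5
F (Chance): 1/2·-12 + 1/2·7 = -2.5
G (P1): max(19, -7) = 19
E (P2): min(-2.5, 19) = -2.5
Root (P1): max(15.5, -2.5) = 15.5

15.5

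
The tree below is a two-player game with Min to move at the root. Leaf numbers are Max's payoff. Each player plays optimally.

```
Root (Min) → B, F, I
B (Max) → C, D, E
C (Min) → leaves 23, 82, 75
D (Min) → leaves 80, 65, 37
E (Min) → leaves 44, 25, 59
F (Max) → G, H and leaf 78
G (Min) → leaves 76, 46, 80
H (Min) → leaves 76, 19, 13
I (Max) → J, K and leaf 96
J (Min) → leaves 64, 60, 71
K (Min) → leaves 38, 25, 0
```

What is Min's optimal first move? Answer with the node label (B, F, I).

C (Min): min(23, 82, 75) = 23
D (Min): min(80, 65, 37) = 37
E (Min): min(44, 25, 59) = 25
B (Max): max(23, 37, 25) = 37
G (Min): min(76, 46, 80) = 46
H (Min): min(76, 19, 13) = 13
F (Max): max(46, 13, 78) = 78
J (Min): min(64, 60, 71) = 60
K (Min): min(38, 25, 0) = 0
I (Max): max(60, 0, 96) = 96
Root (Min): min(37, 78, 96) = 37
Min picks the child with the lowest value: B (value 37).

B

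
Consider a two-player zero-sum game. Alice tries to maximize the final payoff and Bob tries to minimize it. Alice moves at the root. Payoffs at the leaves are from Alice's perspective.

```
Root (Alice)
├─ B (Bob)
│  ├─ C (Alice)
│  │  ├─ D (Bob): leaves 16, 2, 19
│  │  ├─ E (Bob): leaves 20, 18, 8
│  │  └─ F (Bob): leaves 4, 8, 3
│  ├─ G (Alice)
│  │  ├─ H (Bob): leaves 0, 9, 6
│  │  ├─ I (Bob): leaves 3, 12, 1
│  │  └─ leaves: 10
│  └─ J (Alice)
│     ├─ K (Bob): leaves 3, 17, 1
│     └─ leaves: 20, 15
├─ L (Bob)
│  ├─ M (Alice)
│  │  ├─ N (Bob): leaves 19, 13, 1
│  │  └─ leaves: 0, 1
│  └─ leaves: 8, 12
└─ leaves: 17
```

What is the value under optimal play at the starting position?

D (Bob): min(16, 2, 19) = 2
E (Bob): min(20, 18, 8) = 8
F (Bob): min(4, 8, 3) = 3
C (Alice): max(2, 8, 3) = 8
H (Bob): min(0, 9, 6) = 0
I (Bob): min(3, 12, 1) = 1
G (Alice): max(0, 1, 10) = 10
K (Bob): min(3, 17, 1) = 1
J (Alice): max(1, 20, 15) = 20
B (Bob): min(8, 10, 20) = 8
N (Bob): min(19, 13, 1) = 1
M (Alice): max(1, 0, 1) = 1
L (Bob): min(1, 8, 12) = 1
Root (Alice): max(8, 1, 17) = 17

17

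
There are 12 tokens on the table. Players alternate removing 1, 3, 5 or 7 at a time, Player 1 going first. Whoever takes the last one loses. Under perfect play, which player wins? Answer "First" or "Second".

First

Compute winning (W) and losing (L) positions by backward induction:
i:   0  1  2  3  4  5  6  7  8  9 10 11 12
     W  L  W  L  W  L  W  L  W  L  W  L  W
Position 12 is W, so the first player wins.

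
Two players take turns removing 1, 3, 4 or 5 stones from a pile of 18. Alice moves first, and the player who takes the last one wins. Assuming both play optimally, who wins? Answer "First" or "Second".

Mark each pile size as W (mover wins) or L (mover loses):
i:   0  1  2  3  4  5  6  7  8  9 10 11 12 13 14 15 16 17 18
     L  W  L  W  W  W  W  W  L  W  L  W  W  W  W  W  L  W  L
Position 18 is L, so the second player wins.

Second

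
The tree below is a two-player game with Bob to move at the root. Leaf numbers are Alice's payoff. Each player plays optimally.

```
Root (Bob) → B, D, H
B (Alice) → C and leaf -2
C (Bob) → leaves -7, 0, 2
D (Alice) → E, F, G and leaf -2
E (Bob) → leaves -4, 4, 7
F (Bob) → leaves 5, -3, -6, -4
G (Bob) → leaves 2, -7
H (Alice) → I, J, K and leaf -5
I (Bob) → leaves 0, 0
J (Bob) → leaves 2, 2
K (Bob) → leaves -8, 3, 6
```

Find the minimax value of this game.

C (Bob): min(-7, 0, 2) = -7
B (Alice): max(-7, -2) = -2
E (Bob): min(-4, 4, 7) = -4
F (Bob): min(5, -3, -6, -4) = -6
G (Bob): min(2, -7) = -7
D (Alice): max(-4, -6, -7, -2) = -2
I (Bob): min(0, 0) = 0
J (Bob): min(2, 2) = 2
K (Bob): min(-8, 3, 6) = -8
H (Alice): max(0, 2, -8, -5) = 2
Root (Bob): min(-2, -2, 2) = -2

-2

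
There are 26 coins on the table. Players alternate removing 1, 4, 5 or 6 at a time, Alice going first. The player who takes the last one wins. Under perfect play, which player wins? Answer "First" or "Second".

i:   0  1  2  3  4  5  6  7  8  9 10 11 12 13 14 15 16 17 18 19 20 21 22 23 24 25 26
     L  W  L  W  W  W  W  W  W  L  W  L  W  W  W  W  W  W  L  W  L  W  W  W  W  W  W
Position 26 is W, so the first player wins.

First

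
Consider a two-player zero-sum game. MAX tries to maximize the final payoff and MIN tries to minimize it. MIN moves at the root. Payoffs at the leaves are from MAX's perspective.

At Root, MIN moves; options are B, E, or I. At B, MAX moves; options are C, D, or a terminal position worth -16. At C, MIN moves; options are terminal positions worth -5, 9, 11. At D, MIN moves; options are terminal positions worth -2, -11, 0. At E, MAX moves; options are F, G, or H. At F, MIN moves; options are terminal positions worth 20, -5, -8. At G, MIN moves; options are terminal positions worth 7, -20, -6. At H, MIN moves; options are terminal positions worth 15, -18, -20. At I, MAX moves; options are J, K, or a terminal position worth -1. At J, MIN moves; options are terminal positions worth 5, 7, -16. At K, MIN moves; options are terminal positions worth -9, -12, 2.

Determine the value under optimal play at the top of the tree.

C (MIN): min(-5, 9, 11) = -5
D (MIN): min(-2, -11, 0) = -11
B (MAX): max(-5, -11, -16) = -5
F (MIN): min(20, -5, -8) = -8
G (MIN): min(7, -20, -6) = -20
H (MIN): min(15, -18, -20) = -20
E (MAX): max(-8, -20, -20) = -8
J (MIN): min(5, 7, -16) = -16
K (MIN): min(-9, -12, 2) = -12
I (MAX): max(-16, -12, -1) = -1
Root (MIN): min(-5, -8, -1) = -8

-8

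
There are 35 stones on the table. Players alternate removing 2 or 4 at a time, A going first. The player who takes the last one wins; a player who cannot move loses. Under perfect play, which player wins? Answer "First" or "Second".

Positions where the player to move wins (W) vs loses (L):
i:   0  1  2  3  4  5  6  7  8  9 10 11 12 13 14 15 16 17 18 19 20 21 22 23 24 25 26 27 28 29 30 31 32 33 34 35
     L  L  W  W  W  W  L  L  W  W  W  W  L  L  W  W  W  W  L  L  W  W  W  W  L  L  W  W  W  W  L  L  W  W  W  W
Position 35 is W, so the first player wins.

First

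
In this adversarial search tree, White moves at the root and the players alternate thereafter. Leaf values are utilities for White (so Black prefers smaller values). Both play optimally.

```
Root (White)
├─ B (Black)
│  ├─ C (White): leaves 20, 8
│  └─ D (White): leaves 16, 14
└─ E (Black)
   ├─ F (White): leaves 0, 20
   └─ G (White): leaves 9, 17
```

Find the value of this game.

17

C (White): max(20, 8) = 20
D (White): max(16, 14) = 16
B (Black): min(20, 16) = 16
F (White): max(0, 20) = 20
G (White): max(9, 17) = 17
E (Black): min(20, 17) = 17
Root (White): max(16, 17) = 17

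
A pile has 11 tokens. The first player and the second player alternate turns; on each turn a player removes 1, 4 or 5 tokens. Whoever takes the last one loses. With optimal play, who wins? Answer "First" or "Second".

Second

W/L table (W = player to move can force a win):
i:   0  1  2  3  4  5  6  7  8  9 10 11
     W  L  W  L  W  W  W  W  W  L  W  L
Position 11 is L, so the second player wins.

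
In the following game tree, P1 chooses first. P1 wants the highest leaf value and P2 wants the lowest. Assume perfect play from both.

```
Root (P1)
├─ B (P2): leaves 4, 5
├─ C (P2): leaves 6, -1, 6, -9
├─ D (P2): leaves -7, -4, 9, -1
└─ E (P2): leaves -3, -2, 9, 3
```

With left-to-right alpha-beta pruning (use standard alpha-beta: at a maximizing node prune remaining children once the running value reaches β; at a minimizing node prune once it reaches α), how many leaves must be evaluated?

B [α=-∞,β=+∞]: v=4
C [α=4,β=+∞]: v=-1 after child 2 ≤ α → α-cutoff, skip 2
D [α=4,β=+∞]: v=-7 after child 1 ≤ α → α-cutoff, skip 3
E [α=4,β=+∞]: v=-3 after child 1 ≤ α → α-cutoff, skip 3
Root [α=-∞,β=+∞]: v=4
Leaves evaluated: 6 of 14.

6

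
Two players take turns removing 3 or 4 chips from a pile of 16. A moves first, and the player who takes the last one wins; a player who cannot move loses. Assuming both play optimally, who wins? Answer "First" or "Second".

Mark each pile size as W (mover wins) or L (mover loses):
i:   0  1  2  3  4  5  6  7  8  9 10 11 12 13 14 15 16
     L  L  L  W  W  W  W  L  L  L  W  W  W  W  L  L  L
Position 16 is L, so the second player wins.

Second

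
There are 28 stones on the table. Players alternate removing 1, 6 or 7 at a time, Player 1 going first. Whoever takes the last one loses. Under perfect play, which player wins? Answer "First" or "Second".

Mark each pile size as W (mover wins) or L (mover loses):
i:   0  1  2  3  4  5  6  7  8  9 10 11 12 13 14 15 16 17 18 19 20 21 22 23 24 25 26 27 28
     W  L  W  L  W  L  W  W  W  W  W  W  W  L  W  L  W  L  W  W  W  W  W  W  W  L  W  L  W
Position 28 is W, so the first player wins.

First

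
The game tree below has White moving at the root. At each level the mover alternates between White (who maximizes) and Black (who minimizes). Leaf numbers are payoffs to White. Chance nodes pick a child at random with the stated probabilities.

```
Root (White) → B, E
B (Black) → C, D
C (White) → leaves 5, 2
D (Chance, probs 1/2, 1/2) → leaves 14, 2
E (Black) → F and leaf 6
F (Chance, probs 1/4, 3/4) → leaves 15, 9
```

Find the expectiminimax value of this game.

C (White): max(5, 2) = 5
D (Chance): 1/2·14 + 1/2·2 = 8
B (Black): min(5, 8) = 5
F (Chance): 1/4·15 + 3/4·9 = 10.5
E (Black): min(10.5, 6) = 6
Root (White): max(5, 6) = 6

6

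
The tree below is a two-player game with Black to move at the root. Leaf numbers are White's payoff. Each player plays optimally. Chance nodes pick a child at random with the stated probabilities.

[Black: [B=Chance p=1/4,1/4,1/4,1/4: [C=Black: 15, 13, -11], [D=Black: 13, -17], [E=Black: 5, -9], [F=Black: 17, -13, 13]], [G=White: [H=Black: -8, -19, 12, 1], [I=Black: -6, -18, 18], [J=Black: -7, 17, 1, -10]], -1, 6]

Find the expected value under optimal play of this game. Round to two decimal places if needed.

-12.5

C (Black): min(15, 13, -11) = -11
D (Black): min(13, -17) = -17
E (Black): min(5, -9) = -9
F (Black): min(17, -13, 13) = -13
B (Chance): 1/4·-11 + 1/4·-17 + 1/4·-9 + 1/4·-13 = -12.5
H (Black): min(-8, -19, 12, 1) = -19
I (Black): min(-6, -18, 18) = -18
J (Black): min(-7, 17, 1, -10) = -10
G (White): max(-19, -18, -10) = -10
Root (Black): min(-12.5, -10, -1, 6) = -12.5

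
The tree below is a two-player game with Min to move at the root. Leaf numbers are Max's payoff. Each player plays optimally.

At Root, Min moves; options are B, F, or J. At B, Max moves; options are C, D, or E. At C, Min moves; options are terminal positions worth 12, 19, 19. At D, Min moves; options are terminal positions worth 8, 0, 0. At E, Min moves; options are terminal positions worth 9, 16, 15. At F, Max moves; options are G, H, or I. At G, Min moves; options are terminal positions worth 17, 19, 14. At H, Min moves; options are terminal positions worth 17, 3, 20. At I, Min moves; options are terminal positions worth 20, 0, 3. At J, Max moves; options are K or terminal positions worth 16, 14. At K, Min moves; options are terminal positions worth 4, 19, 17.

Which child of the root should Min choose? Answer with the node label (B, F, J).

C (Min): min(12, 19, 19) = 12
D (Min): min(8, 0, 0) = 0
E (Min): min(9, 16, 15) = 9
B (Max): max(12, 0, 9) = 12
G (Min): min(17, 19, 14) = 14
H (Min): min(17, 3, 20) = 3
I (Min): min(20, 0, 3) = 0
F (Max): max(14, 3, 0) = 14
K (Min): min(4, 19, 17) = 4
J (Max): max(4, 16, 14) = 16
Root (Min): min(12, 14, 16) = 12
Min picks the child with the lowest value: B (value 12).

B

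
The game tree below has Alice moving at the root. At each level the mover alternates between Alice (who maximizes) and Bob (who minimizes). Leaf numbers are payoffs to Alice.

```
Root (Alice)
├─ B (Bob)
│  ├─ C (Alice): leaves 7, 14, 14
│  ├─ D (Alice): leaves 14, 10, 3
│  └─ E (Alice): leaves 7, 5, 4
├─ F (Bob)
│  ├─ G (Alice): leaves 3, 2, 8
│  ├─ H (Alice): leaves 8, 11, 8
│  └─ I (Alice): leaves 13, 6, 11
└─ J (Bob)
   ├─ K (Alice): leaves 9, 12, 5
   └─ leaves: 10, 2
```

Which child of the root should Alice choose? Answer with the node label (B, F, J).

C (Alice): max(7, 14, 14) = 14
D (Alice): max(14, 10, 3) = 14
E (Alice): max(7, 5, 4) = 7
B (Bob): min(14, 14, 7) = 7
G (Alice): max(3, 2, 8) = 8
H (Alice): max(8, 11, 8) = 11
I (Alice): max(13, 6, 11) = 13
F (Bob): min(8, 11, 13) = 8
K (Alice): max(9, 12, 5) = 12
J (Bob): min(12, 10, 2) = 2
Root (Alice): max(7, 8, 2) = 8
Alice picks the child with the highest value: F (value 8).

F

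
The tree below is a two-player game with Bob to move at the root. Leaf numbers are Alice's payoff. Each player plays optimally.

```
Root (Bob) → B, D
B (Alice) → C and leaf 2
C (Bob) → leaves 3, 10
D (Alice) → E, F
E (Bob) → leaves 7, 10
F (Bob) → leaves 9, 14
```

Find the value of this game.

C (Bob): min(3, 10) = 3
B (Alice): max(3, 2) = 3
E (Bob): min(7, 10) = 7
F (Bob): min(9, 14) = 9
D (Alice): max(7, 9) = 9
Root (Bob): min(3, 9) = 3

3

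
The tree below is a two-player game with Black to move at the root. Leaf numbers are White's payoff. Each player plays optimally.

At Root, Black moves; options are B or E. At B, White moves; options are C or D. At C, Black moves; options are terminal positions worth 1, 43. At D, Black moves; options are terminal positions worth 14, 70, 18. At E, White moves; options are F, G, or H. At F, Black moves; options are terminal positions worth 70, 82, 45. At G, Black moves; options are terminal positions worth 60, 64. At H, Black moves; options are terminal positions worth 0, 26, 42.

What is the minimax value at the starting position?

C (Black): min(1, 43) = 1
D (Black): min(14, 70, 18) = 14
B (White): max(1, 14) = 14
F (Black): min(70, 82, 45) = 45
G (Black): min(60, 64) = 60
H (Black): min(0, 26, 42) = 0
E (White): max(45, 60, 0) = 60
Root (Black): min(14, 60) = 14

14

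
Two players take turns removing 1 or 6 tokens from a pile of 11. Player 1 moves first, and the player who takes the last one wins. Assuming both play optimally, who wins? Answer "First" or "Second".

Second

Compute winning (W) and losing (L) positions by backward induction:
i:   0  1  2  3  4  5  6  7  8  9 10 11
     L  W  L  W  L  W  W  L  W  L  W  L
Position 11 is L, so the second player wins.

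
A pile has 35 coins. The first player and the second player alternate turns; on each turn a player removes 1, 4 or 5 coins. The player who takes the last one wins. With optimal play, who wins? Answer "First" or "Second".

Compute winning (W) and losing (L) positions by backward induction:
i:   0  1  2  3  4  5  6  7  8  9 10 11 12 13 14 15 16 17 18 19 20 21 22 23 24 25 26 27 28 29 30 31 32 33 34 35
     L  W  L  W  W  W  W  W  L  W  L  W  W  W  W  W  L  W  L  W  W  W  W  W  L  W  L  W  W  W  W  W  L  W  L  W
Position 35 is W, so the first player wins.

First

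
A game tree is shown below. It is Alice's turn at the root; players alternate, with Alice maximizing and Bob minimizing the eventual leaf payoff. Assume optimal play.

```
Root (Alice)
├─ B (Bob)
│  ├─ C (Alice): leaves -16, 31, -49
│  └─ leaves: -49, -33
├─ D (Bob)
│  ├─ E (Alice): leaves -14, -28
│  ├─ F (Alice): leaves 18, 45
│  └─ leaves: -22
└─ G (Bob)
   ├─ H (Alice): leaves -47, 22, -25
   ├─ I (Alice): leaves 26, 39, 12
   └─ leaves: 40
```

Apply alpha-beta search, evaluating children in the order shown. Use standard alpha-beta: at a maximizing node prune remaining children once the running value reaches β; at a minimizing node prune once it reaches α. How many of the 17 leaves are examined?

C [α=-∞,β=+∞]: v=31
B [α=-∞,β=+∞]: v=-49
E [α=-49,β=+∞]: v=-14
F [α=-49,β=-14]: v=18 after child 1 ≥ β → β-cutoff, skip 1
D [α=-49,β=+∞]: v=-22
H [α=-22,β=+∞]: v=22
I [α=-22,β=22]: v=26 after child 1 ≥ β → β-cutoff, skip 2
G [α=-22,β=+∞]: v=22
Root [α=-∞,β=+∞]: v=22
Leaves evaluated: 14 of 17.

14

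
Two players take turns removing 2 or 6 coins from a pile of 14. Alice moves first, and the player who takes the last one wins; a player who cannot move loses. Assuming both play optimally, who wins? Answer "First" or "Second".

Compute winning (W) and losing (L) positions by backward induction:
i:   0  1  2  3  4  5  6  7  8  9 10 11 12 13 14
     L  L  W  W  L  L  W  W  L  L  W  W  L  L  W
Position 14 is W, so the first player wins.

First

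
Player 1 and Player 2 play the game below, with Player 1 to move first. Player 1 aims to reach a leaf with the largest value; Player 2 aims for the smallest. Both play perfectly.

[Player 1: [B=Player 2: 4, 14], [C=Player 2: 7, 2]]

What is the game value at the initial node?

B (Player 2): min(4, 14) = 4
C (Player 2): min(7, 2) = 2
Root (Player 1): max(4, 2) = 4

4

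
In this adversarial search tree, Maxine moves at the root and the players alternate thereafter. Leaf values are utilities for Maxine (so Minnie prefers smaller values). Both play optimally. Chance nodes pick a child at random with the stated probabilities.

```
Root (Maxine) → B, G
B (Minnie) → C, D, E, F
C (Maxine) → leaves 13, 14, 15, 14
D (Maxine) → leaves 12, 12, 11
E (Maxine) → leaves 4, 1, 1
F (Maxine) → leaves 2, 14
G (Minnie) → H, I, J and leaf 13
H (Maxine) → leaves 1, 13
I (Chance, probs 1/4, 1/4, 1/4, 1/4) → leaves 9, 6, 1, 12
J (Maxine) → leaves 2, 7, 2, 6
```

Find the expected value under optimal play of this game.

C (Maxine): max(13, 14, 15, 14) = 15
D (Maxine): max(12, 12, 11) = 12
E (Maxine): max(4, 1, 1) = 4
F (Maxine): max(2, 14) = 14
B (Minnie): min(15, 12, 4, 14) = 4
H (Maxine): max(1, 13) = 13
I (Chance): 1/4·9 + 1/4·6 + 1/4·1 + 1/4·12 = 7
J (Maxine): max(2, 7, 2, 6) = 7
G (Minnie): min(13, 7, 7, 13) = 7
Root (Maxine): max(4, 7) = 7

7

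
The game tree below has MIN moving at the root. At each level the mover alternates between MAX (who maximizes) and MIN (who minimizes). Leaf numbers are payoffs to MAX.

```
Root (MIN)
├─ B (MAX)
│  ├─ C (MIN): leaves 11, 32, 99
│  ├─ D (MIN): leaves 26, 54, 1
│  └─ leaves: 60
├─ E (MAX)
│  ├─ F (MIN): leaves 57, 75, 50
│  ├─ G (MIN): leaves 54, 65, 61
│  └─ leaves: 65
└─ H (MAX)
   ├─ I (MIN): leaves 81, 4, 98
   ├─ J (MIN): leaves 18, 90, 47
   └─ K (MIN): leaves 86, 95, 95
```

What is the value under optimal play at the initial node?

C (MIN): min(11, 32, 99) = 11
D (MIN): min(26, 54, 1) = 1
B (MAX): max(11, 1, 60) = 60
F (MIN): min(57, 75, 50) = 50
G (MIN): min(54, 65, 61) = 54
E (MAX): max(50, 54, 65) = 65
I (MIN): min(81, 4, 98) = 4
J (MIN): min(18, 90, 47) = 18
K (MIN): min(86, 95, 95) = 86
H (MAX): max(4, 18, 86) = 86
Root (MIN): min(60, 65, 86) = 60

60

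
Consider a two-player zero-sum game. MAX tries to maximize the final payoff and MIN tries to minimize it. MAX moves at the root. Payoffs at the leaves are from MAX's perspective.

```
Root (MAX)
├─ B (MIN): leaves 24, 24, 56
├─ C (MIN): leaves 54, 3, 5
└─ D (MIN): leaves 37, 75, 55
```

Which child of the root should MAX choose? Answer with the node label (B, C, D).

D

B (MIN): min(24, 24, 56) = 24
C (MIN): min(54, 3, 5) = 3
D (MIN): min(37, 75, 55) = 37
Root (MAX): max(24, 3, 37) = 37
MAX picks the child with the highest value: D (value 37).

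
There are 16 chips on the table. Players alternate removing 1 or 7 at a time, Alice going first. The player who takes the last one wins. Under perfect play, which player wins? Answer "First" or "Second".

Second

Positions where the player to move wins (W) vs loses (L):
i:   0  1  2  3  4  5  6  7  8  9 10 11 12 13 14 15 16
     L  W  L  W  L  W  L  W  L  W  L  W  L  W  L  W  L
Position 16 is L, so the second player wins.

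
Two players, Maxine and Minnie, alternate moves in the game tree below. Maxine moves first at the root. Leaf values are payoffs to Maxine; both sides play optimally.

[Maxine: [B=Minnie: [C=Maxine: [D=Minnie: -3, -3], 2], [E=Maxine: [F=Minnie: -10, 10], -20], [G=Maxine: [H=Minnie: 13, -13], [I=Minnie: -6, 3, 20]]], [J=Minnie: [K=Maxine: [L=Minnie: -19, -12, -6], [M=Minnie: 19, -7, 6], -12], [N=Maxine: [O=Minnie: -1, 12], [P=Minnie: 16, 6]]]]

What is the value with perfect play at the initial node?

D (Minnie): min(-3, -3) = -3
C (Maxine): max(-3, 2) = 2
F (Minnie): min(-10, 10) = -10
E (Maxine): max(-10, -20) = -10
H (Minnie): min(13, -13) = -13
I (Minnie): min(-6, 3, 20) = -6
G (Maxine): max(-13, -6) = -6
B (Minnie): min(2, -10, -6) = -10
L (Minnie): min(-19, -12, -6) = -19
M (Minnie): min(19, -7, 6) = -7
K (Maxine): max(-19, -7, -12) = -7
O (Minnie): min(-1, 12) = -1
P (Minnie): min(16, 6) = 6
N (Maxine): max(-1, 6) = 6
J (Minnie): min(-7, 6) = -7
Root (Maxine): max(-10, -7) = -7

-7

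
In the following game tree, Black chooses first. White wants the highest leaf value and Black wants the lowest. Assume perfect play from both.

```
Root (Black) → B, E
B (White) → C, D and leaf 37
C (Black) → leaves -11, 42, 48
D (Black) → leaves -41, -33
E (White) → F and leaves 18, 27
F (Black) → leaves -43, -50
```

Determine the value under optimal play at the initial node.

27

C (Black): min(-11, 42, 48) = -11
D (Black): min(-41, -33) = -41
B (White): max(-11, -41, 37) = 37
F (Black): min(-43, -50) = -50
E (White): max(-50, 18, 27) = 27
Root (Black): min(37, 27) = 27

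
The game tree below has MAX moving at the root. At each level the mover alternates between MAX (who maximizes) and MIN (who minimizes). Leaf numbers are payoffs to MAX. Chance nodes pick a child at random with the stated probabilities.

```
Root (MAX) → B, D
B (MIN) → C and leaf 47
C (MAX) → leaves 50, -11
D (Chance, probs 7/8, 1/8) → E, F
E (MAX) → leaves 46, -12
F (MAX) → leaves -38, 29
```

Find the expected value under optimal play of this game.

C (MAX): max(50, -11) = 50
B (MIN): min(50, 47) = 47
E (MAX): max(46, -12) = 46
F (MAX): max(-38, 29) = 29
D (Chance): 7/8·46 + 1/8·29 = 43.88
Root (MAX): max(47, 43.88) = 47

47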